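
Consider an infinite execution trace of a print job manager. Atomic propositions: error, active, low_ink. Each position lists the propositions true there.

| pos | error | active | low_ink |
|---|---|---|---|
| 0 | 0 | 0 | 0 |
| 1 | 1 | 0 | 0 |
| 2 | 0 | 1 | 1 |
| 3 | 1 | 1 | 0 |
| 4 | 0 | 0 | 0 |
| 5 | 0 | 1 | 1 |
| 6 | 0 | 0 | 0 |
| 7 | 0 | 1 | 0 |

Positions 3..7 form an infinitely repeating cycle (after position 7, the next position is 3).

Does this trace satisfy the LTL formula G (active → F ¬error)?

Yes

active → F ¬error holds at every position 0..7, and those are all positions ever visited, so G (active → F ¬error) holds.
Positions where active holds: 2, 3, 5, 7.
Check F ¬error at each: 2→ok, 3→ok, 5→ok, 7→ok.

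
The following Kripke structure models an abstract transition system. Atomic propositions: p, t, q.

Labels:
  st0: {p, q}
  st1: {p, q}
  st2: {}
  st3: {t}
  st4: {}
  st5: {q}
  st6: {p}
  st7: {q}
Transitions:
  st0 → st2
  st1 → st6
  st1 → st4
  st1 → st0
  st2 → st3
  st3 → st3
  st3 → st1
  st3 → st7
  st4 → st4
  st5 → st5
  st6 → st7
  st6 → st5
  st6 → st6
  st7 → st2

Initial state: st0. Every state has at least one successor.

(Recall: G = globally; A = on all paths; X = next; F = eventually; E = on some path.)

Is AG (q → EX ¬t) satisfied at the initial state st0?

Satisfied

States satisfying q → EX ¬t: {st0, st1, st2, st3, st4, st5, st6, st7}.
States satisfying AG (q → EX ¬t): {st0, st1, st2, st3, st4, st5, st6, st7}.
Every state reachable from st0 satisfies q → EX ¬t.
st0 ∈ Sat(AG (q → EX ¬t)).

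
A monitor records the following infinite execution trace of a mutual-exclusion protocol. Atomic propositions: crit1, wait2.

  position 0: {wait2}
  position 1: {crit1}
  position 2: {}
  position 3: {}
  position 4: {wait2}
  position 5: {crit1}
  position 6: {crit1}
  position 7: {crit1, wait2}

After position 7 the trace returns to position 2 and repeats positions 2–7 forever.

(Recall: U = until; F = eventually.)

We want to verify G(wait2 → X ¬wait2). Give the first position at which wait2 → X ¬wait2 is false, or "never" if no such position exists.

wait2 → X ¬wait2 holds at every position 0..7, and those are all the positions the trace ever visits, so the invariant G(wait2 → X ¬wait2) is never violated.

never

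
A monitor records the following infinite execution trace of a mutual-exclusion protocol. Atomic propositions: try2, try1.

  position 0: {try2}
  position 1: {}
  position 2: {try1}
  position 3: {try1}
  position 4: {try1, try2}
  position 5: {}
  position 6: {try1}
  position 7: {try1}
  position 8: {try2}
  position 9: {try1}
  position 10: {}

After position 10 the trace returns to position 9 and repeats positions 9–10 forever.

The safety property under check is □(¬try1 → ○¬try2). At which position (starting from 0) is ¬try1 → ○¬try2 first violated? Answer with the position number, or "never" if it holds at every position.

¬try1 → ○¬try2 holds at every position 0..10, and those are all the positions the trace ever visits, so the invariant □(¬try1 → ○¬try2) is never violated.

never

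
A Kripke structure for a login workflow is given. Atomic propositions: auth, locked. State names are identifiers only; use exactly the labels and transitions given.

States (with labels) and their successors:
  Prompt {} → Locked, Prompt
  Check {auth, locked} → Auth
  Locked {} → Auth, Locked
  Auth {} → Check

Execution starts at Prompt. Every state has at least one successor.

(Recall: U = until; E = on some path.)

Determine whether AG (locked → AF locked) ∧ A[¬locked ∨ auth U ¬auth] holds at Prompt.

Yes

States satisfying locked → AF locked: {Prompt, Check, Locked, Auth}.
States satisfying AG (locked → AF locked): {Prompt, Check, Locked, Auth}.
States satisfying ¬locked ∨ auth: {Prompt, Check, Locked, Auth}.
States satisfying ¬auth: {Prompt, Locked, Auth}.
States satisfying A[¬locked ∨ auth U ¬auth]: {Prompt, Check, Locked, Auth}.
States satisfying AG (locked → AF locked) ∧ A[¬locked ∨ auth U ¬auth]: {Prompt, Check, Locked, Auth}.
Prompt ∈ Sat(AG (locked → AF locked) ∧ A[¬locked ∨ auth U ¬auth]).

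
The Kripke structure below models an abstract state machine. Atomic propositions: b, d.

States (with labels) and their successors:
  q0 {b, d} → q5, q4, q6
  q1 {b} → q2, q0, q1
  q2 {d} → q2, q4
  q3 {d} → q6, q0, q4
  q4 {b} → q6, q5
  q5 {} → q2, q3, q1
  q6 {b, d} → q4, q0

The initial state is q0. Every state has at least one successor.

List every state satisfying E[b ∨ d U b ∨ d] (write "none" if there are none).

States satisfying b ∨ d: {q0, q1, q2, q3, q4, q6}.
States satisfying E[b ∨ d U b ∨ d]: {q0, q1, q2, q3, q4, q6}.

{q0, q1, q2, q3, q4, q6}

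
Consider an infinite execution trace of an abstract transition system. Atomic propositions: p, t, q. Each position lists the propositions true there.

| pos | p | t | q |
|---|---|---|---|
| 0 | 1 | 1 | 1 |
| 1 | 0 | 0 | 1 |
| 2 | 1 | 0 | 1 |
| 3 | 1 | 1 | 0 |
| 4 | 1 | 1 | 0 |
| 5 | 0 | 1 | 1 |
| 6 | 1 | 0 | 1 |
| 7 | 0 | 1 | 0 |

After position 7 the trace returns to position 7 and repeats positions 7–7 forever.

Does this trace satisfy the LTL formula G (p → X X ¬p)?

Does not hold

p → X X ¬p must hold at every position from 0 onward. It fails at position 0, so G (p → X X ¬p) is false.
Positions where p holds: 0, 2, 3, 4, 6.
Check X X ¬p at each: 0→fails, 2→fails, 3→ok, 4→fails, 6→ok.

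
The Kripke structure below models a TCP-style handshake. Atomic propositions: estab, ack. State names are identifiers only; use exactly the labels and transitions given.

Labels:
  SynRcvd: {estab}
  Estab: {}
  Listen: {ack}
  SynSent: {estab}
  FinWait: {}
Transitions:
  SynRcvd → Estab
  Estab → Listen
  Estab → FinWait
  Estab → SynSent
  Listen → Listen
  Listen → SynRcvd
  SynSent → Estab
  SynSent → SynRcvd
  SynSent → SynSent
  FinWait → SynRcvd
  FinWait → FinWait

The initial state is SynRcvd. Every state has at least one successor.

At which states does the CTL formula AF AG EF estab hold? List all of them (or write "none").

States satisfying AG EF estab: {SynRcvd, Estab, Listen, SynSent, FinWait}.
States satisfying AF AG EF estab: {SynRcvd, Estab, Listen, SynSent, FinWait}.

{SynRcvd, Estab, Listen, SynSent, FinWait}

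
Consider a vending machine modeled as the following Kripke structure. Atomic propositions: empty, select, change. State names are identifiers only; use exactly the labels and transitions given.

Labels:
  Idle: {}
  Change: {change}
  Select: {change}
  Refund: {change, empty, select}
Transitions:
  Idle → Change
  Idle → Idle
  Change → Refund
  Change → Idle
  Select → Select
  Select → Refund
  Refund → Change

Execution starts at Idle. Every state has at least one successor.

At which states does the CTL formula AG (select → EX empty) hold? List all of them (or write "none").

none

States satisfying select → EX empty: {Idle, Change, Select}.
States satisfying AG (select → EX empty): ∅.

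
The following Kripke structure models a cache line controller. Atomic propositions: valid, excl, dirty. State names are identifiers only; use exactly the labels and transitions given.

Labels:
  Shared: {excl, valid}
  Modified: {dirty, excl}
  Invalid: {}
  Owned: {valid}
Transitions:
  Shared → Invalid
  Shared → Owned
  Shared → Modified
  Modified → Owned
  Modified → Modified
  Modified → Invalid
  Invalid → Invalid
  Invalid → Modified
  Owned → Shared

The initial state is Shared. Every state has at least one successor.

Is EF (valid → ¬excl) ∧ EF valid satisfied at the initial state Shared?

States satisfying valid → ¬excl: {Modified, Invalid, Owned}.
States satisfying EF (valid → ¬excl): {Shared, Modified, Invalid, Owned}.
States satisfying valid: {Shared, Owned}.
States satisfying EF valid: {Shared, Modified, Invalid, Owned}.
States satisfying EF (valid → ¬excl) ∧ EF valid: {Shared, Modified, Invalid, Owned}.
Shared ∈ Sat(EF (valid → ¬excl) ∧ EF valid).

Satisfied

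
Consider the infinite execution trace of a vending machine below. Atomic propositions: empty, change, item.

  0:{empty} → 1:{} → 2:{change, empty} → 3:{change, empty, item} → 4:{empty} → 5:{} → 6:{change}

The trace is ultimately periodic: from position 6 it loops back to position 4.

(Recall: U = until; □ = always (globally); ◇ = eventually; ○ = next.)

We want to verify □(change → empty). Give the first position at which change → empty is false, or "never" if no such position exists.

Check change → empty at each position in order: 0 ✓, 1 ✓, 2 ✓, 3 ✓, 4 ✓, 5 ✓.
At position 6 the labels are {change}, so change → empty is false there. This is the first violation.

6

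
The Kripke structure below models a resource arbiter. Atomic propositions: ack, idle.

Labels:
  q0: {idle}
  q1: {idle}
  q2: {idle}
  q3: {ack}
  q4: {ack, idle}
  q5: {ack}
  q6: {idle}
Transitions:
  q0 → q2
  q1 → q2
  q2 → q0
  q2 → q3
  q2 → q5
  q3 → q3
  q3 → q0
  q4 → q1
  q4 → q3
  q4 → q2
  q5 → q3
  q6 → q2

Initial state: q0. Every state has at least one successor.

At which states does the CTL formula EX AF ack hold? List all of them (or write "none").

States satisfying AF ack: {q3, q4, q5}.
States satisfying EX AF ack: {q2, q3, q4, q5}.

{q2, q3, q4, q5}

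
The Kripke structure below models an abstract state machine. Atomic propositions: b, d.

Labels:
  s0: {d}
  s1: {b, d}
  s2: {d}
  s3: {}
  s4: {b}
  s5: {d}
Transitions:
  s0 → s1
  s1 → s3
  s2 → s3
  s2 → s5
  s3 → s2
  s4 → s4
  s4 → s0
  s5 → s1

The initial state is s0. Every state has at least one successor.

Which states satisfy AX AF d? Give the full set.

States satisfying AF d: {s0, s1, s2, s3, s5}.
States satisfying AX AF d: {s0, s1, s2, s3, s5}.

{s0, s1, s2, s3, s5}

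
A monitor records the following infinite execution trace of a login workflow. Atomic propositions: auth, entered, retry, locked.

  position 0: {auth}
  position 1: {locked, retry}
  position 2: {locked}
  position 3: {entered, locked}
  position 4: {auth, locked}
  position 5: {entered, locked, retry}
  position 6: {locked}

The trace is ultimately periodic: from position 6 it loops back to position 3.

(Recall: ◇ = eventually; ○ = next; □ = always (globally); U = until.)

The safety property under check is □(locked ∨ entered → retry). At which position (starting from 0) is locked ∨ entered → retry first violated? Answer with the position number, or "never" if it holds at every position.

2

Check locked ∨ entered → retry at each position in order: 0 ✓, 1 ✓.
At position 2 the labels are {locked}, so locked ∨ entered → retry is false there. This is the first violation.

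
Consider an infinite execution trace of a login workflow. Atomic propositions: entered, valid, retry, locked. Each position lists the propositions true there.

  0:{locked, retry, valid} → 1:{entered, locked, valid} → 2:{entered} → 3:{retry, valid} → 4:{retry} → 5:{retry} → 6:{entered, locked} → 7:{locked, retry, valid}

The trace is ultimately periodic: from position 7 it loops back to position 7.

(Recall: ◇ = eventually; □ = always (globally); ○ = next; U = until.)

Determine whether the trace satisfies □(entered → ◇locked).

Yes

entered → ◇locked holds at every position 0..7, and those are all positions ever visited, so □(entered → ◇locked) holds.
Positions where entered holds: 1, 2, 6.
Check ◇locked at each: 1→ok, 2→ok, 6→ok.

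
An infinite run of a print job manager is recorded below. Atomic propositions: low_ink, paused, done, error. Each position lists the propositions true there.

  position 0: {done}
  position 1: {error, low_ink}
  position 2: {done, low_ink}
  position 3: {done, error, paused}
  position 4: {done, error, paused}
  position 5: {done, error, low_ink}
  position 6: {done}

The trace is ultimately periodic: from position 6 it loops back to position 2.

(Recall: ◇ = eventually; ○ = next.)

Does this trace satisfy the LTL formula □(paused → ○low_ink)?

Violated

paused → ○low_ink must hold at every position from 0 onward. It fails at position 3, so □(paused → ○low_ink) is false.
Positions where paused holds: 3, 4.
Check ○low_ink at each: 3→fails, 4→ok.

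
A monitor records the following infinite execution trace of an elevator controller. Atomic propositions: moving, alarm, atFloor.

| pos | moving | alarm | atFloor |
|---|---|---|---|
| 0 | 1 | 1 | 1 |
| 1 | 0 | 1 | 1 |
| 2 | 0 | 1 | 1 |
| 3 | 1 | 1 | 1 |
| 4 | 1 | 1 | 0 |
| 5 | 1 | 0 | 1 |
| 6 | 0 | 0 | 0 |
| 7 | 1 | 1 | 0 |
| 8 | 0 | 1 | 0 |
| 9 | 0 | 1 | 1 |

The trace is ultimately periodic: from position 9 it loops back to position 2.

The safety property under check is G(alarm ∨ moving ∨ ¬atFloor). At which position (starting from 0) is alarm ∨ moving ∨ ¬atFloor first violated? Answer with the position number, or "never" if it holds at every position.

never

alarm ∨ moving ∨ ¬atFloor holds at every position 0..9, and those are all the positions the trace ever visits, so the invariant G(alarm ∨ moving ∨ ¬atFloor) is never violated.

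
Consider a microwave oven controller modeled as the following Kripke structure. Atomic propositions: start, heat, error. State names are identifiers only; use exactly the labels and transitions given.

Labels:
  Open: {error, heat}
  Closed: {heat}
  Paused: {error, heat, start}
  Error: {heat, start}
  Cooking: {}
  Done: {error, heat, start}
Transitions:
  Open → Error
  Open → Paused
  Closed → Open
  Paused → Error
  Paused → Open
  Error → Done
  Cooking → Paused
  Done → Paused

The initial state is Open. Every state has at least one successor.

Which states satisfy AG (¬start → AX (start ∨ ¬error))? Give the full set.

{Open, Paused, Error, Cooking, Done}

States satisfying ¬start → AX (start ∨ ¬error): {Open, Paused, Error, Cooking, Done}.
States satisfying AG (¬start → AX (start ∨ ¬error)): {Open, Paused, Error, Cooking, Done}.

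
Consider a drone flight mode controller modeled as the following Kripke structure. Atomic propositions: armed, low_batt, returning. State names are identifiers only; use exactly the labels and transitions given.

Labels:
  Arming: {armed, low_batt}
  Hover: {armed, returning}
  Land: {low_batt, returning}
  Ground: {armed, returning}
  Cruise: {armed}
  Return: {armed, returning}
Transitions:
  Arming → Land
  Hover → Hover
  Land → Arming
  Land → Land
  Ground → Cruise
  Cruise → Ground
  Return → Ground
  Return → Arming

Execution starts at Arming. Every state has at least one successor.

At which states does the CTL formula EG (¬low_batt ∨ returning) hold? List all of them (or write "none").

{Hover, Land, Ground, Cruise, Return}

States satisfying ¬low_batt ∨ returning: {Hover, Land, Ground, Cruise, Return}.
States satisfying EG (¬low_batt ∨ returning): {Hover, Land, Ground, Cruise, Return}.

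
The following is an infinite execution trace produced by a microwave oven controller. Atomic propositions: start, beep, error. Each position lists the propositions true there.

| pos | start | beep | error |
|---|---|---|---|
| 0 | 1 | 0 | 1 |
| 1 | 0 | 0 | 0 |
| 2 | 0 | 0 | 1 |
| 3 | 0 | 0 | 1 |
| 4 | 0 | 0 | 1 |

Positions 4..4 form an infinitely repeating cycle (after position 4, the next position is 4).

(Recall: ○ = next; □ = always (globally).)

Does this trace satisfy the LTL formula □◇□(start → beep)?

Yes

◇□(start → beep) holds at every position 0..4, and those are all positions ever visited, so □◇□(start → beep) holds.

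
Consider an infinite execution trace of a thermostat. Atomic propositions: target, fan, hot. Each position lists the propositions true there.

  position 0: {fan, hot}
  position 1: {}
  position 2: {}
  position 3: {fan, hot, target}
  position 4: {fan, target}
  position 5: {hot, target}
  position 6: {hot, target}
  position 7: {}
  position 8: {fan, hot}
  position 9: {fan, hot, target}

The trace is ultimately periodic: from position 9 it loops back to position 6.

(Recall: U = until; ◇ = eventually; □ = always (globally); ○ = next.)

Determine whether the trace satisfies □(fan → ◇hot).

Satisfied

fan → ◇hot holds at every position 0..9, and those are all positions ever visited, so □(fan → ◇hot) holds.
Positions where fan holds: 0, 3, 4, 8, 9.
Check ◇hot at each: 0→ok, 3→ok, 4→ok, 8→ok, 9→ok.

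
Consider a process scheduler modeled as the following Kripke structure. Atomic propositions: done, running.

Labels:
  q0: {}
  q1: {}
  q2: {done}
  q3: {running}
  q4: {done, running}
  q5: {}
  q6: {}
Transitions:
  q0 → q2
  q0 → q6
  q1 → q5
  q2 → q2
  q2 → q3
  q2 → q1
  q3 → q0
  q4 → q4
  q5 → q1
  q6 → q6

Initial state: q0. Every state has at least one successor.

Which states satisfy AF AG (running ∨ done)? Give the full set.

States satisfying AG (running ∨ done): {q4}.
States satisfying AF AG (running ∨ done): {q4}.

{q4}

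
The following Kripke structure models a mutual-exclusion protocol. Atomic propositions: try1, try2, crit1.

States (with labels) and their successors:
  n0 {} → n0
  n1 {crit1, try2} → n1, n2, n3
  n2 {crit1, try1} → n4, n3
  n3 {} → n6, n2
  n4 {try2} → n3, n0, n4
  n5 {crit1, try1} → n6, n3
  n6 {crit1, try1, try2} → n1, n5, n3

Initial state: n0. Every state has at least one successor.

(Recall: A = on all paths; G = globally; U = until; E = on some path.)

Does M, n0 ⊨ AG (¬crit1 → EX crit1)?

No

States satisfying ¬crit1 → EX crit1: {n1, n2, n3, n5, n6}.
States satisfying AG (¬crit1 → EX crit1): ∅.
n0 is reachable from n0 and violates ¬crit1 → EX crit1, so AG fails at n0.
n0 ∉ Sat(AG (¬crit1 → EX crit1)).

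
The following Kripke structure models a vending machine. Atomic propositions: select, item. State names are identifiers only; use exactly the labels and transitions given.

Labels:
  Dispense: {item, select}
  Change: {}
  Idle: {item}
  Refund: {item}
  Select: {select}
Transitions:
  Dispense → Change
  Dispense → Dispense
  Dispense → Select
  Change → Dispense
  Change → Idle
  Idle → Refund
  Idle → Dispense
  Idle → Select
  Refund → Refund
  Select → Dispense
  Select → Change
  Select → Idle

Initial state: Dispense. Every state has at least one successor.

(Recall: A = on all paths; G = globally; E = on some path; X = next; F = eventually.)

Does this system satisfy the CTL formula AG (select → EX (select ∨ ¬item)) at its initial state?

Holds

States satisfying select → EX (select ∨ ¬item): {Dispense, Change, Idle, Refund, Select}.
States satisfying AG (select → EX (select ∨ ¬item)): {Dispense, Change, Idle, Refund, Select}.
Every state reachable from Dispense satisfies select → EX (select ∨ ¬item).
Dispense ∈ Sat(AG (select → EX (select ∨ ¬item))).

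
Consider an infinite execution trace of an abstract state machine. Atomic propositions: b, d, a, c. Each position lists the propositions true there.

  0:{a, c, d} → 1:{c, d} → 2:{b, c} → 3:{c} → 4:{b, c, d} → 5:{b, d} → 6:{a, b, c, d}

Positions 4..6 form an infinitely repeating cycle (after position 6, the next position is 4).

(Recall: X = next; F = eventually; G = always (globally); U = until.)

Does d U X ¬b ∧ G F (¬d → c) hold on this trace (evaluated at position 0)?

Holds

Walking from position 0: X ¬b first holds at position 0, and d holds at every earlier position along the way, so d U X ¬b holds.
F (¬d → c) holds at every position 0..6, and those are all positions ever visited, so G F (¬d → c) holds.
At position 0: d U X ¬b is true; G F (¬d → c) is true; so d U X ¬b ∧ G F (¬d → c) is true.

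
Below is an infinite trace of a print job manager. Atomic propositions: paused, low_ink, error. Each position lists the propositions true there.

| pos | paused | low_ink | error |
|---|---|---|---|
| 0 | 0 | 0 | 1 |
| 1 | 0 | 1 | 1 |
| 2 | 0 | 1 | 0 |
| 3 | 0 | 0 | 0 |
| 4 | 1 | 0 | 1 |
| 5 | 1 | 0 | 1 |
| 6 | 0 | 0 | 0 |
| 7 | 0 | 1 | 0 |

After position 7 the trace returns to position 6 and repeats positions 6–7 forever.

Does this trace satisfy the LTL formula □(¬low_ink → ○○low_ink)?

Does not hold

¬low_ink → ○○low_ink must hold at every position from 0 onward. It fails at position 3, so □(¬low_ink → ○○low_ink) is false.
Positions where ¬low_ink holds: 0, 3, 4, 5, 6.
Check ○○low_ink at each: 0→ok, 3→fails, 4→fails, 5→ok, 6→fails.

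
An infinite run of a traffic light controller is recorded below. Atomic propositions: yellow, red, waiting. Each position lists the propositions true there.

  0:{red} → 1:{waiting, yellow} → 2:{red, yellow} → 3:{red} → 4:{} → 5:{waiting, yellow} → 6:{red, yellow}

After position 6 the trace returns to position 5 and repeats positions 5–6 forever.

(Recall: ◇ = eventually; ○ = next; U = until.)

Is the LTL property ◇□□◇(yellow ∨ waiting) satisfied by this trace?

Satisfied

□□◇(yellow ∨ waiting) holds at position 0, which is reachable from 0, so ◇□□◇(yellow ∨ waiting) holds.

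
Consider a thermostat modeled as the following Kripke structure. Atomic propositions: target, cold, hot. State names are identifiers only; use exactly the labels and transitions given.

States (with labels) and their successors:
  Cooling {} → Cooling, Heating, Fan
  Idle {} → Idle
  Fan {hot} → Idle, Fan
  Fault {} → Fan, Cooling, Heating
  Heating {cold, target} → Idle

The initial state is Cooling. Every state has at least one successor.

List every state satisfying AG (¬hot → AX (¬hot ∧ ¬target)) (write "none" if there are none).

{Idle, Fan, Heating}

States satisfying ¬hot → AX (¬hot ∧ ¬target): {Idle, Fan, Heating}.
States satisfying AG (¬hot → AX (¬hot ∧ ¬target)): {Idle, Fan, Heating}.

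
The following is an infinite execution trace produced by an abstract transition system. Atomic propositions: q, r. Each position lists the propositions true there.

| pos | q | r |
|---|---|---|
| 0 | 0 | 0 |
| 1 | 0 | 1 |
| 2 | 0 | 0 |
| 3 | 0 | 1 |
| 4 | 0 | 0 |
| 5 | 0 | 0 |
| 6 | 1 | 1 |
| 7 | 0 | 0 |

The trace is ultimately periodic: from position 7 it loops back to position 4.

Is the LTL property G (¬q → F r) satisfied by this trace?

¬q → F r holds at every position 0..7, and those are all positions ever visited, so G (¬q → F r) holds.
Positions where ¬q holds: 0, 1, 2, 3, 4, 5, 7.
Check F r at each: 0→ok, 1→ok, 2→ok, 3→ok, 4→ok, 5→ok, 7→ok.

Holds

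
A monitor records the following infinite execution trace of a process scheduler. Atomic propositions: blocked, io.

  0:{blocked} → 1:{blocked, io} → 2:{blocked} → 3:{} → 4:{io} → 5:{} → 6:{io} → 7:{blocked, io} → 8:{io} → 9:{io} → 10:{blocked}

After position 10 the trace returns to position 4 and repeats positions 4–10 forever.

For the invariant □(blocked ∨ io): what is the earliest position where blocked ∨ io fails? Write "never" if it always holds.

3

Check blocked ∨ io at each position in order: 0 ✓, 1 ✓, 2 ✓.
At position 3 the labels are {}, so blocked ∨ io is false there. This is the first violation.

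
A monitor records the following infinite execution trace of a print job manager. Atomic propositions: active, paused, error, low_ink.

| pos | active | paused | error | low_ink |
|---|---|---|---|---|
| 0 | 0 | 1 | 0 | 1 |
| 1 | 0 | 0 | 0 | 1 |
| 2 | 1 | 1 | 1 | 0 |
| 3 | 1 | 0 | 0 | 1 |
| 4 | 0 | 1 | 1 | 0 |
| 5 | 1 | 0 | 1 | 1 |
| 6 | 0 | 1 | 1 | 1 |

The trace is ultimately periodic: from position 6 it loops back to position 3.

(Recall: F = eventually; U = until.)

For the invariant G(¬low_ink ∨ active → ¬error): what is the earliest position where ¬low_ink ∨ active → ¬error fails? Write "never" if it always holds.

2

Check ¬low_ink ∨ active → ¬error at each position in order: 0 ✓, 1 ✓.
At position 2 the labels are {active, error, paused}, so ¬low_ink ∨ active → ¬error is false there. This is the first violation.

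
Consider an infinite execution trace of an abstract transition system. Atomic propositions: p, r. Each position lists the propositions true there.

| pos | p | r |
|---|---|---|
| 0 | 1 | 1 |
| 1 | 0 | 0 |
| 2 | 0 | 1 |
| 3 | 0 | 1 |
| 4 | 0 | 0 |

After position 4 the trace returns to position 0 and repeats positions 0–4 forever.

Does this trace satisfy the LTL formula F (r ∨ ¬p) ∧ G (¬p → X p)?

Violated

r ∨ ¬p holds at position 0, which is reachable from 0, so F (r ∨ ¬p) holds.
¬p → X p must hold at every position from 0 onward. It fails at position 1, so G (¬p → X p) is false.
Positions where ¬p holds: 1, 2, 3, 4.
Check X p at each: 1→fails, 2→fails, 3→fails, 4→ok.
At position 0: F (r ∨ ¬p) is true; G (¬p → X p) is false; so F (r ∨ ¬p) ∧ G (¬p → X p) is false.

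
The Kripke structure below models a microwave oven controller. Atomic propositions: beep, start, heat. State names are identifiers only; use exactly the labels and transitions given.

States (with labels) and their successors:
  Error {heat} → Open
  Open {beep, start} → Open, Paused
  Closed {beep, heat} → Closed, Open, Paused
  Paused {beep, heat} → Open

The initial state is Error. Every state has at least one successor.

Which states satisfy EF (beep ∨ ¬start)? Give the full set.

{Error, Open, Closed, Paused}

States satisfying beep ∨ ¬start: {Error, Open, Closed, Paused}.
States satisfying EF (beep ∨ ¬start): {Error, Open, Closed, Paused}.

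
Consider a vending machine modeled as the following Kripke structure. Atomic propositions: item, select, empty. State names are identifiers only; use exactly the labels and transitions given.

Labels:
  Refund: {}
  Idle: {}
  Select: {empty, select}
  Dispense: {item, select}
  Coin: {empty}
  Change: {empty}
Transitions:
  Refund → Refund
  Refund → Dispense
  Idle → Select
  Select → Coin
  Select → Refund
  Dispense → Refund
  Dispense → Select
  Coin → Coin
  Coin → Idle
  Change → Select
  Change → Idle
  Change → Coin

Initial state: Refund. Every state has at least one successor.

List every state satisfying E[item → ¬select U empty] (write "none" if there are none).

States satisfying item → ¬select: {Refund, Idle, Select, Coin, Change}.
States satisfying empty: {Select, Coin, Change}.
States satisfying E[item → ¬select U empty]: {Idle, Select, Coin, Change}.

{Idle, Select, Coin, Change}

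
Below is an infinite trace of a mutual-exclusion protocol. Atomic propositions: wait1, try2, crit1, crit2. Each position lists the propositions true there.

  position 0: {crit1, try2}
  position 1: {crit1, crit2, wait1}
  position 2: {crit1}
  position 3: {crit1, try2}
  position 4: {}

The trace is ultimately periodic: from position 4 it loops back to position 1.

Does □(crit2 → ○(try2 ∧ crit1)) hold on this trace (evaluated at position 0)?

crit2 → ○(try2 ∧ crit1) must hold at every position from 0 onward. It fails at position 1, so □(crit2 → ○(try2 ∧ crit1)) is false.
Positions where crit2 holds: 1.
Check ○(try2 ∧ crit1) at each: 1→fails.

Violated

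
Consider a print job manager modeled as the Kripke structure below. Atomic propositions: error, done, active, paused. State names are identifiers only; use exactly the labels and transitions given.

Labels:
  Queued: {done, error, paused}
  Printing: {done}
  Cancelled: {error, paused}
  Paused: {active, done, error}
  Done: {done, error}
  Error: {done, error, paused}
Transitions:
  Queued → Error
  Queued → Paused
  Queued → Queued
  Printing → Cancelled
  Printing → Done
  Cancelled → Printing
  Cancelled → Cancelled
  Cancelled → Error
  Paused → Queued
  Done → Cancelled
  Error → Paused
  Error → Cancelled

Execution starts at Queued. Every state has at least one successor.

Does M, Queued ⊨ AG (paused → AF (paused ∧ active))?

States satisfying paused → AF (paused ∧ active): {Printing, Paused, Done}.
States satisfying AG (paused → AF (paused ∧ active)): ∅.
Cancelled is reachable from Queued and violates paused → AF (paused ∧ active), so AG fails at Queued.
Queued ∉ Sat(AG (paused → AF (paused ∧ active))).

Violated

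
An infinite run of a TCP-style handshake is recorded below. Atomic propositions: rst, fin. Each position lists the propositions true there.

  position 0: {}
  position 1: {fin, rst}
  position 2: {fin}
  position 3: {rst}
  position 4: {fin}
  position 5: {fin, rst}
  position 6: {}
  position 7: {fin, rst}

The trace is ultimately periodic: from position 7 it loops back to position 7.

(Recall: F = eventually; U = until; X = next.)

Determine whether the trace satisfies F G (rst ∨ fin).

G (rst ∨ fin) holds at position 7, which is reachable from 0, so F G (rst ∨ fin) holds.

Satisfied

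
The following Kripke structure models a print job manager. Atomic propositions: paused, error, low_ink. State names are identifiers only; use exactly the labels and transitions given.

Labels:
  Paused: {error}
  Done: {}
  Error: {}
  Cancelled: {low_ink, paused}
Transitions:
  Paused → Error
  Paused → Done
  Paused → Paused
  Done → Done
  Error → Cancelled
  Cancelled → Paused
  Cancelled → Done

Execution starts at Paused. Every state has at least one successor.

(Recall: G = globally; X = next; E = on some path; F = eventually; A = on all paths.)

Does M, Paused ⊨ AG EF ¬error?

Satisfied

States satisfying EF ¬error: {Paused, Done, Error, Cancelled}.
States satisfying AG EF ¬error: {Paused, Done, Error, Cancelled}.
Every state reachable from Paused satisfies EF ¬error.
Paused ∈ Sat(AG EF ¬error).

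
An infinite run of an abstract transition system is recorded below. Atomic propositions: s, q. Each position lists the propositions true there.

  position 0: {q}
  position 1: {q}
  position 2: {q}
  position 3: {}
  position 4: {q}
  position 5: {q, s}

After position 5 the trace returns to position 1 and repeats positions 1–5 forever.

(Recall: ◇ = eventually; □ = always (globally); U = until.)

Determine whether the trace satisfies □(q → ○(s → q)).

Satisfied

q → ○(s → q) holds at every position 0..5, and those are all positions ever visited, so □(q → ○(s → q)) holds.
Positions where q holds: 0, 1, 2, 4, 5.
Check ○(s → q) at each: 0→ok, 1→ok, 2→ok, 4→ok, 5→ok.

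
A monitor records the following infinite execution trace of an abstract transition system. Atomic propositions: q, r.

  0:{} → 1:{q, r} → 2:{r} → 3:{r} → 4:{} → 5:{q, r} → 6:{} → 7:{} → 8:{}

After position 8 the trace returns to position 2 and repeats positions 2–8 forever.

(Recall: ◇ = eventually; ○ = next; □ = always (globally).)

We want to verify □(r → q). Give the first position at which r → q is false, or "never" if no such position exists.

2

Check r → q at each position in order: 0 ✓, 1 ✓.
At position 2 the labels are {r}, so r → q is false there. This is the first violation.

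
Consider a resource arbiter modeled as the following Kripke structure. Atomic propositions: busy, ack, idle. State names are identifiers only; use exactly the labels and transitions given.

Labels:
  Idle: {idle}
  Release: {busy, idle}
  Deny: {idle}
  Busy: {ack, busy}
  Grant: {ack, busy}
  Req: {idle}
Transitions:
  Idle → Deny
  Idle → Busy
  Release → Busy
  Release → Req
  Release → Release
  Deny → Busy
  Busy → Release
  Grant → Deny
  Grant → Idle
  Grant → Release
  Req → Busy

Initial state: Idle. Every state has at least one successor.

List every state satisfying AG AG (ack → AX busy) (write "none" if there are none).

States satisfying AG (ack → AX busy): {Idle, Release, Deny, Busy, Req}.
States satisfying AG AG (ack → AX busy): {Idle, Release, Deny, Busy, Req}.

{Idle, Release, Deny, Busy, Req}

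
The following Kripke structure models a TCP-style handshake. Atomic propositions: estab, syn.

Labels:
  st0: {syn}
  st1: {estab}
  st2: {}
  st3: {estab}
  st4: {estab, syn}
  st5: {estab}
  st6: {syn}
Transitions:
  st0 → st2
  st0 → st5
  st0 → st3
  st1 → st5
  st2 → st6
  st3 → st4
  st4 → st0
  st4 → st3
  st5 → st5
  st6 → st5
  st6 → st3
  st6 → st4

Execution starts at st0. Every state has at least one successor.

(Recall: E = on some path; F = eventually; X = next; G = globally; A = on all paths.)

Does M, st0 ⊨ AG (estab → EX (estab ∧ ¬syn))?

States satisfying estab → EX (estab ∧ ¬syn): {st0, st1, st2, st4, st5, st6}.
States satisfying AG (estab → EX (estab ∧ ¬syn)): {st1, st5}.
st3 is reachable from st0 and violates estab → EX (estab ∧ ¬syn), so AG fails at st0.
st0 ∉ Sat(AG (estab → EX (estab ∧ ¬syn))).

Violated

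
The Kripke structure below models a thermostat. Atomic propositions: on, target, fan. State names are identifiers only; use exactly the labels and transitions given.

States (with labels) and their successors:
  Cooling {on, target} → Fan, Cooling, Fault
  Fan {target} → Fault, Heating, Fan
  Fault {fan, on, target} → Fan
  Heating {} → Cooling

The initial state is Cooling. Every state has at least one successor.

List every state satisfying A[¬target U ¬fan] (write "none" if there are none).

{Cooling, Fan, Heating}

States satisfying ¬target: {Heating}.
States satisfying ¬fan: {Cooling, Fan, Heating}.
States satisfying A[¬target U ¬fan]: {Cooling, Fan, Heating}.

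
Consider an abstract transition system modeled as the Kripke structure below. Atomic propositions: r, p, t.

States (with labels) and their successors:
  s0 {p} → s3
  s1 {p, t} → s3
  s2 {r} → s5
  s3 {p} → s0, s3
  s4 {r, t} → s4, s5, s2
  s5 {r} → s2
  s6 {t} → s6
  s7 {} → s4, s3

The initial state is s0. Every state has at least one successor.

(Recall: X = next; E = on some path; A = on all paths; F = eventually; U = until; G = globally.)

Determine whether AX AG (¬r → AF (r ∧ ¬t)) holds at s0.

States satisfying AG (¬r → AF (r ∧ ¬t)): {s2, s4, s5}.
States satisfying AX AG (¬r → AF (r ∧ ¬t)): {s2, s4, s5}.
s0 ∉ Sat(AX AG (¬r → AF (r ∧ ¬t))).

No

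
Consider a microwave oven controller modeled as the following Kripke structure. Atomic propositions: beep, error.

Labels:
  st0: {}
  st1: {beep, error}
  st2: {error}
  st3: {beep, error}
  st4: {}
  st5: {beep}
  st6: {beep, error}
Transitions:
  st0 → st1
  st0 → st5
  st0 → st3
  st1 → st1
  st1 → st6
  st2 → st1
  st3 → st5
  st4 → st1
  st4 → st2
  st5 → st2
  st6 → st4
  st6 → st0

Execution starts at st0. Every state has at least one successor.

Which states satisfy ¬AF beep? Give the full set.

none

States satisfying beep: {st1, st3, st5, st6}.
States satisfying AF beep: {st0, st1, st2, st3, st4, st5, st6}.
States satisfying ¬AF beep: ∅.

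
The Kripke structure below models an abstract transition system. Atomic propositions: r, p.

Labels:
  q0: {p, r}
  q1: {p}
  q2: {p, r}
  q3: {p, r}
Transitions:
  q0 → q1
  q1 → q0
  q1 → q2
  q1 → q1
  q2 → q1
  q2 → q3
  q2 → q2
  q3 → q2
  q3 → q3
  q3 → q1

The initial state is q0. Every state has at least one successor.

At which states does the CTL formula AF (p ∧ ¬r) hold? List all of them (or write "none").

States satisfying p ∧ ¬r: {q1}.
States satisfying AF (p ∧ ¬r): {q0, q1}.

{q0, q1}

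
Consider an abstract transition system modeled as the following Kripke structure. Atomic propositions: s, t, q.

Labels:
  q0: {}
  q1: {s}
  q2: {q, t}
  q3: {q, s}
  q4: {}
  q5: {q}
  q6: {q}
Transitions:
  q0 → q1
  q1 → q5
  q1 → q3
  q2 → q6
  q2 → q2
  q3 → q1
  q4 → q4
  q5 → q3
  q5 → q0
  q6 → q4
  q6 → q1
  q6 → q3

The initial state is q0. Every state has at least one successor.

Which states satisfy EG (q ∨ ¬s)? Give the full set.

States satisfying q ∨ ¬s: {q0, q2, q3, q4, q5, q6}.
States satisfying EG (q ∨ ¬s): {q2, q4, q6}.

{q2, q4, q6}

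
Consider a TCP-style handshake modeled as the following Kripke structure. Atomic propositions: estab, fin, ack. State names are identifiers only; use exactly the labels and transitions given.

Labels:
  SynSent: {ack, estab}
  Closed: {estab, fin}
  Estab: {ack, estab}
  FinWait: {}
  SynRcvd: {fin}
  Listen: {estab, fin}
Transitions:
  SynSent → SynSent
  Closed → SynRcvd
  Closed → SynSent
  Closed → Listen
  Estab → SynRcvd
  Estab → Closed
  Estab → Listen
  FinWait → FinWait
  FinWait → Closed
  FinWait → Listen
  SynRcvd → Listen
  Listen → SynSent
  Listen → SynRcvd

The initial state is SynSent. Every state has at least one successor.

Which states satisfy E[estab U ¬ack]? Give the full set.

{Closed, Estab, FinWait, SynRcvd, Listen}

States satisfying estab: {SynSent, Closed, Estab, Listen}.
States satisfying ¬ack: {Closed, FinWait, SynRcvd, Listen}.
States satisfying E[estab U ¬ack]: {Closed, Estab, FinWait, SynRcvd, Listen}.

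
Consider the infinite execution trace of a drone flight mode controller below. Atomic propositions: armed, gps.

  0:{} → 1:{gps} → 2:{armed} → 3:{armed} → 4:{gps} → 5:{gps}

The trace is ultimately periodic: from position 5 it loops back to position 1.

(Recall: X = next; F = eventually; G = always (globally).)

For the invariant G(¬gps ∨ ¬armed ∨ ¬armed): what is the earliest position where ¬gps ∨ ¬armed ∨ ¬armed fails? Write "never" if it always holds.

¬gps ∨ ¬armed ∨ ¬armed holds at every position 0..5, and those are all the positions the trace ever visits, so the invariant G(¬gps ∨ ¬armed ∨ ¬armed) is never violated.

never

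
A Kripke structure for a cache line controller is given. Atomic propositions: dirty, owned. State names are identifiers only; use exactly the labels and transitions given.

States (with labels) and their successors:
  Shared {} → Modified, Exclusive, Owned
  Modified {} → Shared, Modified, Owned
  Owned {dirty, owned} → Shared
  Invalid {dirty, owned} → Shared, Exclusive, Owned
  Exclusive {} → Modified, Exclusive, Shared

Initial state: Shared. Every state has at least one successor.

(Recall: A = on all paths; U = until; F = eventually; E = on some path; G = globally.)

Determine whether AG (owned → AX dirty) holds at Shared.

Does not hold

States satisfying owned → AX dirty: {Shared, Modified, Exclusive}.
States satisfying AG (owned → AX dirty): ∅.
Owned is reachable from Shared and violates owned → AX dirty, so AG fails at Shared.
Shared ∉ Sat(AG (owned → AX dirty)).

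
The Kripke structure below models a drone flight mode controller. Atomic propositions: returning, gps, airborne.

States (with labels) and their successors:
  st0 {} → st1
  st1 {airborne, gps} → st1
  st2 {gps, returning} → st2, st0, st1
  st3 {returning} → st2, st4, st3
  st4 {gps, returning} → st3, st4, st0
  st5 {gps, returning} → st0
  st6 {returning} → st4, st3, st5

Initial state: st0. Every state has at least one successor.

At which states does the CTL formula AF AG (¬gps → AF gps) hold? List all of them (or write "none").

States satisfying AG (¬gps → AF gps): {st0, st1, st2, st5}.
States satisfying AF AG (¬gps → AF gps): {st0, st1, st2, st5}.

{st0, st1, st2, st5}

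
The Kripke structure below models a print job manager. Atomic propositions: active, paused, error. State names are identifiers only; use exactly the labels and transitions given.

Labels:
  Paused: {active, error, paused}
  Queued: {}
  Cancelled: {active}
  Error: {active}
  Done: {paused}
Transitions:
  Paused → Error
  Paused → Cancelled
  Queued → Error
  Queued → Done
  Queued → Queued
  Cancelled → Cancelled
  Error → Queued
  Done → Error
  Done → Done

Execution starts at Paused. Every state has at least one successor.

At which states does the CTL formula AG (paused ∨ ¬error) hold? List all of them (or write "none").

States satisfying paused ∨ ¬error: {Paused, Queued, Cancelled, Error, Done}.
States satisfying AG (paused ∨ ¬error): {Paused, Queued, Cancelled, Error, Done}.

{Paused, Queued, Cancelled, Error, Done}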